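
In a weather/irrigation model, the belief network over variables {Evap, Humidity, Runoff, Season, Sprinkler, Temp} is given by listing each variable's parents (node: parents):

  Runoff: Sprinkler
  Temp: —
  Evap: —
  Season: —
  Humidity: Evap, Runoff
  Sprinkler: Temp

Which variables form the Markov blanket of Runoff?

{Evap, Humidity, Sprinkler}

Runoff's parents: Sprinkler.
Runoff has child Humidity.
Co-parents of Runoff (other parents of its children):
  Humidity: Evap
MB(Runoff) = {Evap, Humidity, Sprinkler}.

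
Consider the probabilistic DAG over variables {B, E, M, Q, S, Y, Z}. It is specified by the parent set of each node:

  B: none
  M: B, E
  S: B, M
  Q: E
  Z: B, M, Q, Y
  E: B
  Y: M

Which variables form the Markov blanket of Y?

A node's Markov blanket = Pa ∪ Ch ∪ (parents of Ch other than the node itself).
Y's parents: M.
Y has child Z.
Co-parents of Y (other parents of its children):
  Z's other parents are B, M, Q.
So the Markov blanket of Y is {B, M, Q, Z}.

{B, M, Q, Z}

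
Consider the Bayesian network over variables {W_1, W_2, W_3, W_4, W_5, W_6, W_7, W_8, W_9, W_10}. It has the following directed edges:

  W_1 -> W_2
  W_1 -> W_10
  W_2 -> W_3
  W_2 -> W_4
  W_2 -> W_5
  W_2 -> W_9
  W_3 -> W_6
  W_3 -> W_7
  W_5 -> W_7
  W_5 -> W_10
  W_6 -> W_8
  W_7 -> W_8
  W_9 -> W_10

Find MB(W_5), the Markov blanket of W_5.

{W_1, W_2, W_3, W_7, W_9, W_10}

The Markov blanket of a node is its parents, its children, and the other parents of its children.
Parents of W_5: W_2.
Ch(W_5) = {W_7, W_10}.
Other parents of W_5's children:
  W_7 also has parent W_3.
  W_10's other parents are W_1, W_9.
So the Markov blanket of W_5 is {W_1, W_2, W_3, W_7, W_9, W_10}.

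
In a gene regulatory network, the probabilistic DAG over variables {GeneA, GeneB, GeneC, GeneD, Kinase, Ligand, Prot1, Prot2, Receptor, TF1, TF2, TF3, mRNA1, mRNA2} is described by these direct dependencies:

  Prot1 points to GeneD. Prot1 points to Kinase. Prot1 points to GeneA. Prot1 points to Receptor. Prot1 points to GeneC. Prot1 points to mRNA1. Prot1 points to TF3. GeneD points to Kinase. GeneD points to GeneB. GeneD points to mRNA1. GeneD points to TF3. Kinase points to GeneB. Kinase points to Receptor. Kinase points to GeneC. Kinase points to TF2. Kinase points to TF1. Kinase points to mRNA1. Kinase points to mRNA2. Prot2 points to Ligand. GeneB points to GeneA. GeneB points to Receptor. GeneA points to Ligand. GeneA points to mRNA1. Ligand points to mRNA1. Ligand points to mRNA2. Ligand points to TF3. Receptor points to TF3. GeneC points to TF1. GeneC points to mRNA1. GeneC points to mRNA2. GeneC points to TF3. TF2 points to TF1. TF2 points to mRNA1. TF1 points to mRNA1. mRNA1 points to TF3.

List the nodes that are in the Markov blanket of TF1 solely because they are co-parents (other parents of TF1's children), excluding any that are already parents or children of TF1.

{GeneA, GeneD, Ligand, Prot1}

Children of TF1: mRNA1.
  mRNA1 also has parents GeneA, GeneC, GeneD, Kinase, Ligand, Prot1, TF2.
Excluding nodes already adjacent to TF1 (GeneC, Kinase, TF2, mRNA1), the co-parent-only contribution is {GeneA, GeneD, Ligand, Prot1}.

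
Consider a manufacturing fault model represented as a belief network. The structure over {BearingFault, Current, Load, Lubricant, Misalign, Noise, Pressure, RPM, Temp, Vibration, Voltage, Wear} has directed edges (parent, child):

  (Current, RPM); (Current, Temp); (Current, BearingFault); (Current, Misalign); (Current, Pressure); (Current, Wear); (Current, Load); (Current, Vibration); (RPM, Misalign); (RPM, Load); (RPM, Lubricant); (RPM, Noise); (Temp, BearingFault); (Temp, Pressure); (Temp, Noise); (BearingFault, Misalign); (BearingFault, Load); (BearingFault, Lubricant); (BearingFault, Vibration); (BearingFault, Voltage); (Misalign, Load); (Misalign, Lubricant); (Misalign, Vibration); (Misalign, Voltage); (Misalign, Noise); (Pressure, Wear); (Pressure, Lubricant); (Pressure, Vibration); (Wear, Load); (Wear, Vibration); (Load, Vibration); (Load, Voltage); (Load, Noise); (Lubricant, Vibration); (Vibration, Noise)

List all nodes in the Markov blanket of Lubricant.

{BearingFault, Current, Load, Misalign, Pressure, RPM, Vibration, Wear}

The Markov blanket of a node is its parents, its children, and the other parents of its children.
Lubricant's children: Vibration.
Lubricant has parents BearingFault, Misalign, Pressure, RPM.
Co-parents of Lubricant (other parents of its children):
  Vibration: BearingFault, Current, Load, Misalign, Pressure, Wear
Union: {BearingFault, Misalign, Pressure, RPM} ∪ {Vibration} ∪ {BearingFault, Current, Load, Misalign, Pressure, Wear} = {BearingFault, Current, Load, Misalign, Pressure, RPM, Vibration, Wear}.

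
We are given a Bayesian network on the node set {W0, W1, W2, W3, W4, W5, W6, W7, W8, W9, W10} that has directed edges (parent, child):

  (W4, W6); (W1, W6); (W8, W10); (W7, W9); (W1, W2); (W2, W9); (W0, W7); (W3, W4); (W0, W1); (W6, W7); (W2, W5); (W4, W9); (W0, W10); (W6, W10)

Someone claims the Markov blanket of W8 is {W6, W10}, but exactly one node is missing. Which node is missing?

A node's Markov blanket = Pa ∪ Ch ∪ (parents of Ch other than the node itself).
Pa(W8) = {}.
Children of W8: W10.
Co-parents of W8 (other parents of its children):
  W10: W0, W6
MB(W8) = {W0, W6, W10}.
Comparing with the claimed set, W0 is missing.

W0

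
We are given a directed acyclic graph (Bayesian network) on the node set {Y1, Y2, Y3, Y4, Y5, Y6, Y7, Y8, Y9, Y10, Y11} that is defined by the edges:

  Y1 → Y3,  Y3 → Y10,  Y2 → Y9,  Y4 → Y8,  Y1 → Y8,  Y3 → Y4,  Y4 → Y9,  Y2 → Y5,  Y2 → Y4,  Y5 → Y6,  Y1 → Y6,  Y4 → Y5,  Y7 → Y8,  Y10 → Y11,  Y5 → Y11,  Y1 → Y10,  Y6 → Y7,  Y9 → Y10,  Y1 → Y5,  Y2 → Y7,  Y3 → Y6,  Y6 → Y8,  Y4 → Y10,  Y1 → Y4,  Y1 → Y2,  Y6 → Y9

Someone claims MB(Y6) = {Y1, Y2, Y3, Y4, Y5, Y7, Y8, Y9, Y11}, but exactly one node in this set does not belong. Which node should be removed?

Y11

The Markov blanket of a node is its parents, its children, and the other parents of its children.
Y6's children: Y7, Y8, Y9.
Y6's parents: Y1, Y3, Y5.
For each child, the remaining parents (spouses of Y6):
  Y7: Y2
  Y8: Y1, Y4, Y7
  Y9: Y2, Y4
MB(Y6) = {Y1, Y2, Y3, Y4, Y5, Y7, Y8, Y9}.
Y11 is neither a parent, child, nor co-parent of Y6, so it does not belong.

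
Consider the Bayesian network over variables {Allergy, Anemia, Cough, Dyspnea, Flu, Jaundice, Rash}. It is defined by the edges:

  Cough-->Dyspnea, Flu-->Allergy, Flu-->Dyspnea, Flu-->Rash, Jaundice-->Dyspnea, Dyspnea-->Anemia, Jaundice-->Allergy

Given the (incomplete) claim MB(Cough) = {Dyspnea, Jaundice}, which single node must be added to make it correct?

Flu

Parents of Cough: none.
Children of Cough: Dyspnea.
Other parents of Cough's children:
  Dyspnea: Flu, Jaundice
MB(Cough) = {Dyspnea, Flu, Jaundice}.
Comparing with the claimed set, Flu is missing.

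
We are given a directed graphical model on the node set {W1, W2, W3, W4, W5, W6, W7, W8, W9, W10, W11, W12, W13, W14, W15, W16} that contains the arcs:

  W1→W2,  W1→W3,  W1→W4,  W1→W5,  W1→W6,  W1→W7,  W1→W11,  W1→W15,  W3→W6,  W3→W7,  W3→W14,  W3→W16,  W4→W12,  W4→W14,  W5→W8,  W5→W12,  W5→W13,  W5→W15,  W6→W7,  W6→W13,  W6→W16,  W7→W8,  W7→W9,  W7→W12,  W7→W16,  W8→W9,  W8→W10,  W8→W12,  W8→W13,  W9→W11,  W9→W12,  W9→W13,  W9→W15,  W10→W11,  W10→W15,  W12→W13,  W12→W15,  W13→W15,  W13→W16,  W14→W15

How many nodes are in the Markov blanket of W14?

9

Recall MB(v) = parents ∪ children ∪ spouses, where spouses are the other parents of v's children.
Parents of W14: W3, W4.
Ch(W14) = {W15}.
Other parents of W14's children:
  W15's other parents are W1, W5, W9, W10, W12, W13.
MB(W14) = {W1, W3, W4, W5, W9, W10, W12, W13, W15}, which has 9 nodes.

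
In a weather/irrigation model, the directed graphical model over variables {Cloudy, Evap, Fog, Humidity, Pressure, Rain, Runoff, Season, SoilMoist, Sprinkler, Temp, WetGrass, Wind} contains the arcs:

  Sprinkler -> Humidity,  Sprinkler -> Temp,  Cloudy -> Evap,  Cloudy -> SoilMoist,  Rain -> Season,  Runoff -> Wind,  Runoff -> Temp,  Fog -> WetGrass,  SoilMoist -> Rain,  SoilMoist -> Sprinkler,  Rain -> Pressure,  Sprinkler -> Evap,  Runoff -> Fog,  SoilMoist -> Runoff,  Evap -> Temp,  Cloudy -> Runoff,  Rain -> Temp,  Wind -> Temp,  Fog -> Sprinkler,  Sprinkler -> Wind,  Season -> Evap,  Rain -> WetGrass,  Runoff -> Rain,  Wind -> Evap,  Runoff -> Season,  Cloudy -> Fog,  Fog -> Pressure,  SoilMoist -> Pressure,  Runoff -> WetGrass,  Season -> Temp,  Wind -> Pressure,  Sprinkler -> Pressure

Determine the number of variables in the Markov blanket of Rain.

10

By definition, MB(Rain) is built from Rain's parents, Rain's children, and the co-parents of Rain.
Parents of Rain: Runoff, SoilMoist.
Ch(Rain) = {Pressure, Season, Temp, WetGrass}.
For each child, the remaining parents (spouses of Rain):
  Season's other parent is Runoff.
  Temp also has parents Evap, Runoff, Season, Sprinkler, Wind.
  WetGrass's other parents are Fog, Runoff.
  parents(Pressure) \ {Rain} = {Fog, SoilMoist, Sprinkler, Wind}.
MB(Rain) = {Evap, Fog, Pressure, Runoff, Season, SoilMoist, Sprinkler, Temp, WetGrass, Wind}, which has 10 nodes.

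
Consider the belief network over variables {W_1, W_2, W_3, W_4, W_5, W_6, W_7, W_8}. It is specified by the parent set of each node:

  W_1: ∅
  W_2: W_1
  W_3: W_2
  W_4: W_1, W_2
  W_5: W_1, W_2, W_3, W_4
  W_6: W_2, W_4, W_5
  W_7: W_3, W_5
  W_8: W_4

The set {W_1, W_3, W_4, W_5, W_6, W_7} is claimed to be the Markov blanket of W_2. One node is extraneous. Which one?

Parents of W_2: W_1.
Ch(W_2) = {W_3, W_4, W_5, W_6}.
Other parents of W_2's children:
  W_3: —
  W_4: W_1
  W_5: W_1, W_3, W_4
  W_6: W_4, W_5
MB(W_2) = {W_1, W_3, W_4, W_5, W_6}.
W_7 is neither a parent, child, nor co-parent of W_2, so it does not belong.

W_7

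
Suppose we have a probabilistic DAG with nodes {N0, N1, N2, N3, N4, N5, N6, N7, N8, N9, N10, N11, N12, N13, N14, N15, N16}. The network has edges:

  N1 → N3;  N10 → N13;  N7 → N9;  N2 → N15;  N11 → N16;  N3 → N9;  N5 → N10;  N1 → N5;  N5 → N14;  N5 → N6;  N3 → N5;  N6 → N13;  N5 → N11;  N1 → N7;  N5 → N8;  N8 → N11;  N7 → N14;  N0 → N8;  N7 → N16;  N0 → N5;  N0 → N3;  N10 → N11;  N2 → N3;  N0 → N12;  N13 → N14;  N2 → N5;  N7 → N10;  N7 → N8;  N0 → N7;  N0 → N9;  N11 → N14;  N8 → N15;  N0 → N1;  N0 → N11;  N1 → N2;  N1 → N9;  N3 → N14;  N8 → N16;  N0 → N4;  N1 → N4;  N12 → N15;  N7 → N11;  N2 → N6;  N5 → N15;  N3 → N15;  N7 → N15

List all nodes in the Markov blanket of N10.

N10 has children N11, N13.
Parents of N10: N5, N7.
Other parents of N10's children:
  N11 also has parents N0, N5, N7, N8.
  N13 also has parent N6.
Union: {N5, N7} ∪ {N11, N13} ∪ {N0, N5, N6, N7, N8} = {N0, N5, N6, N7, N8, N11, N13}.

{N0, N5, N6, N7, N8, N11, N13}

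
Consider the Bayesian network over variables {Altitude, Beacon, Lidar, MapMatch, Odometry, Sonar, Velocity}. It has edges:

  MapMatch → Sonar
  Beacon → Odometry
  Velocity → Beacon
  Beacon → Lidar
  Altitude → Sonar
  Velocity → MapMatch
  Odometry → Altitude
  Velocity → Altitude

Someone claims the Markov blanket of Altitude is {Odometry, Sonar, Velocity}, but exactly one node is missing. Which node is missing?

By definition, MB(Altitude) is built from Altitude's parents, Altitude's children, and the co-parents of Altitude.
Parents of Altitude: Odometry, Velocity.
Ch(Altitude) = {Sonar}.
Other parents of Altitude's children:
  Sonar: MapMatch
MB(Altitude) = {MapMatch, Odometry, Sonar, Velocity}.
Comparing with the claimed set, MapMatch is missing.

MapMatch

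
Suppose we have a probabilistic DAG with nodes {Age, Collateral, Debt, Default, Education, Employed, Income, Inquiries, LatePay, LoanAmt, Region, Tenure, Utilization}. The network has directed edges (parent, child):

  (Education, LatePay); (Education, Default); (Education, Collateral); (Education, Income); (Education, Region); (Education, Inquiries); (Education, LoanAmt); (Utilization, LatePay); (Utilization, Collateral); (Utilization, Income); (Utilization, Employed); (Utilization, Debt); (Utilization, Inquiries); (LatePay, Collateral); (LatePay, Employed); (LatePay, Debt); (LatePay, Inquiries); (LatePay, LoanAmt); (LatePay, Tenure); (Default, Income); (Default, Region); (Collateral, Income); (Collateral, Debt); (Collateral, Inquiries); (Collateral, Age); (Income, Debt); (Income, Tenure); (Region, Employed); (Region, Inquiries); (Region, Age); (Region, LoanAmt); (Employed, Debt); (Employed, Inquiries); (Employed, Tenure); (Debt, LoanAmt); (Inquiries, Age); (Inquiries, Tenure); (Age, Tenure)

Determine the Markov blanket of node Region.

{Age, Collateral, Debt, Default, Education, Employed, Inquiries, LatePay, LoanAmt, Utilization}

By definition, MB(Region) is built from Region's parents, Region's children, and the co-parents of Region.
Parents of Region: Default, Education.
Region's children: Age, Employed, Inquiries, LoanAmt.
For each child, the remaining parents (spouses of Region):
  Employed also has parents LatePay, Utilization.
  parents(Inquiries) \ {Region} = {Collateral, Education, Employed, LatePay, Utilization}.
  Age's other parents are Collateral, Inquiries.
  LoanAmt's other parents are Debt, Education, LatePay.
So the Markov blanket of Region is {Age, Collateral, Debt, Default, Education, Employed, Inquiries, LatePay, LoanAmt, Utilization}.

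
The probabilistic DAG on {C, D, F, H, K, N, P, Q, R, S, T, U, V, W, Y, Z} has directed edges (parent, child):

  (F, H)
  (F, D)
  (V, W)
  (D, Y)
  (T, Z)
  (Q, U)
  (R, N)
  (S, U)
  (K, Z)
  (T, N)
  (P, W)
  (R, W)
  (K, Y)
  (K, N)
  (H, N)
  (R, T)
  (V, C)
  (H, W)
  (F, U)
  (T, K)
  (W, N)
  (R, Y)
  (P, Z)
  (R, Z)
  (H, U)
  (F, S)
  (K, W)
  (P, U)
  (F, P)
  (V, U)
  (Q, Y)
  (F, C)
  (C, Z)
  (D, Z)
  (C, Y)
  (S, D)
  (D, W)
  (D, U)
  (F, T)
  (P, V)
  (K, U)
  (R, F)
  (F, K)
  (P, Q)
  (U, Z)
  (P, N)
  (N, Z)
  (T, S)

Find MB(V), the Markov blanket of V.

Pa(V) = {P}.
Ch(V) = {C, U, W}.
Co-parents of V (other parents of its children):
  C: F
  W: D, H, K, P, R
  U: D, F, H, K, P, Q, S
So the Markov blanket of V is {C, D, F, H, K, P, Q, R, S, U, W}.

{C, D, F, H, K, P, Q, R, S, U, W}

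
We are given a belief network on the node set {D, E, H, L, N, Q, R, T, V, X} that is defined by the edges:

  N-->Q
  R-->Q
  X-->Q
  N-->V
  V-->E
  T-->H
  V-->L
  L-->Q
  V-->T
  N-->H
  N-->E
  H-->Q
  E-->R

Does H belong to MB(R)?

H is a co-parent of R: both are parents of Q.
So H ∈ MB(R).

Yes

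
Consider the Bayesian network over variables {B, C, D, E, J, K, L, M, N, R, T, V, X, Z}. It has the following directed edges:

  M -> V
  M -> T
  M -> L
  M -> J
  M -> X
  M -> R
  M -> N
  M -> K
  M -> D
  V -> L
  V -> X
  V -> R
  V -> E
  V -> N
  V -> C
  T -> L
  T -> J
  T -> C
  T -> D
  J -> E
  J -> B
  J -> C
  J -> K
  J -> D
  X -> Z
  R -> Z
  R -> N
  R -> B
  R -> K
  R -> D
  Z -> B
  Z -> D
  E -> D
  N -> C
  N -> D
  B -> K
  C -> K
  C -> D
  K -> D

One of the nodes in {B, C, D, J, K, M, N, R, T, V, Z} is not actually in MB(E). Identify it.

B

Pa(E) = {J, V}.
E's children: D.
Parents of each child, excluding E:
  D: C, J, K, M, N, R, T, Z
MB(E) = {C, D, J, K, M, N, R, T, V, Z}.
B is neither a parent, child, nor co-parent of E, so it does not belong.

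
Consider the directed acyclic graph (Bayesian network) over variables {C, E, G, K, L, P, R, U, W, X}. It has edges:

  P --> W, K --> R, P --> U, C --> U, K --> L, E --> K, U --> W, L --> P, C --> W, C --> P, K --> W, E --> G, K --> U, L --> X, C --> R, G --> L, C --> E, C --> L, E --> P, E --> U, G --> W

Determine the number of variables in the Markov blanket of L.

6

A node's Markov blanket = Pa ∪ Ch ∪ (parents of Ch other than the node itself).
L's children: P, X.
Pa(L) = {C, G, K}.
For each child, the remaining parents (spouses of L):
  P: C, E
  X: —
MB(L) = {C, E, G, K, P, X}, which has 6 nodes.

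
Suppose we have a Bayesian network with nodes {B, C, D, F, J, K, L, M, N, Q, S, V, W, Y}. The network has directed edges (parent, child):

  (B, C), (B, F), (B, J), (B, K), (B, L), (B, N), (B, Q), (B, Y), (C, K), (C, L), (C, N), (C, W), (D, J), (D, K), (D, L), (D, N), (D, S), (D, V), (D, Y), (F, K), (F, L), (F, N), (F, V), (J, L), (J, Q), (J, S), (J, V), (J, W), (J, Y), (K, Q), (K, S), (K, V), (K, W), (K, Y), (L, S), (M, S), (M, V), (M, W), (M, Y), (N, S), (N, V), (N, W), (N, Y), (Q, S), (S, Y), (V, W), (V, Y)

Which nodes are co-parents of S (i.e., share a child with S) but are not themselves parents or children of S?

Children of S: Y.
  Y: B, D, J, K, M, N, V
Excluding nodes already adjacent to S (D, J, K, L, M, N, Q, Y), the co-parent-only contribution is {B, V}.

{B, V}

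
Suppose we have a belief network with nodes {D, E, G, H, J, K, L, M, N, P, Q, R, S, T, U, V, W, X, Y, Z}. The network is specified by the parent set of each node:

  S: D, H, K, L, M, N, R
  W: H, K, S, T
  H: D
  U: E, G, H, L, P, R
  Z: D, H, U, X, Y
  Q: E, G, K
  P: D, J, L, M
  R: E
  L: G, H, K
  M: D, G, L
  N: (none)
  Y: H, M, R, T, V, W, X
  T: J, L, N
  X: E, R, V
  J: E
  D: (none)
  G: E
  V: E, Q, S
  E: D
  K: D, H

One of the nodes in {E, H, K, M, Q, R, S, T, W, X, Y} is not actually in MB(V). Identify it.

A node's Markov blanket = Pa ∪ Ch ∪ (parents of Ch other than the node itself).
V has children X, Y.
V has parents E, Q, S.
Co-parents of V (other parents of its children):
  X's other parents are E, R.
  parents(Y) \ {V} = {H, M, R, T, W, X}.
MB(V) = {E, H, M, Q, R, S, T, W, X, Y}.
K is neither a parent, child, nor co-parent of V, so it does not belong.

K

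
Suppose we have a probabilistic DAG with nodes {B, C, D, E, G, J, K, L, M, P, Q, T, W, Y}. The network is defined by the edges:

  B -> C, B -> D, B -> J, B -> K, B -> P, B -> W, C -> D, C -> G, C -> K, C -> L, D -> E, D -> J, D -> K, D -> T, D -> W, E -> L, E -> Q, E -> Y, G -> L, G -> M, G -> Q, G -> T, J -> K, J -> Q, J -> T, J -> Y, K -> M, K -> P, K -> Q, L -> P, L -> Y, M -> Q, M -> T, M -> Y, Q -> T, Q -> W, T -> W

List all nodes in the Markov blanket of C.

Children of C: D, G, K, L.
C has parent B.
Other parents of C's children:
  D: B
  G: —
  K: B, D, J
  L: E, G
Union: {B} ∪ {D, G, K, L} ∪ {B, D, E, G, J} = {B, D, E, G, J, K, L}.

{B, D, E, G, J, K, L}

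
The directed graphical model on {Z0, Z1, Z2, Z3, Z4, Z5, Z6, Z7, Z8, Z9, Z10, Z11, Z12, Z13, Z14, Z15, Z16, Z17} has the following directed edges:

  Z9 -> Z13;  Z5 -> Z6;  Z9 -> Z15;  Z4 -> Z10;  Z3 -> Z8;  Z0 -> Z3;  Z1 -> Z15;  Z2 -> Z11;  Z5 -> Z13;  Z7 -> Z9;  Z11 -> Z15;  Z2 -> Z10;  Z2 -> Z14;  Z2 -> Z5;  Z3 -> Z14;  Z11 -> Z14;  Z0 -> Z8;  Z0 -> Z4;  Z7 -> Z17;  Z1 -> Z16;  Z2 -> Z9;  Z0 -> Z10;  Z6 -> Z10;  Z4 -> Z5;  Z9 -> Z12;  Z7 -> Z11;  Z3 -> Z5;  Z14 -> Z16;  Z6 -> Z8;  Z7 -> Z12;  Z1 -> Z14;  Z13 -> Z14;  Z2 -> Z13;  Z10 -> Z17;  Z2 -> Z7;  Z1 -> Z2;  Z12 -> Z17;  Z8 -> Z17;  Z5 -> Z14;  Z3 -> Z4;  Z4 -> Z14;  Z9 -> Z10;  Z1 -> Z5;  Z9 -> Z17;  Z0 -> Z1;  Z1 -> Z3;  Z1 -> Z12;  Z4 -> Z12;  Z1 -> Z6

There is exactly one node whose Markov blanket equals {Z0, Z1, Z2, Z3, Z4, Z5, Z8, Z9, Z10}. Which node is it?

The target node must have every member of {Z0, Z1, Z2, Z3, Z4, Z5, Z8, Z9, Z10} as a parent, child, or co-parent, and no others.
Parents of Z6: Z1, Z5; children: Z8, Z10; co-parents: Z0, Z2, Z3, Z4, Z9.
These exactly cover the given set, so the node is Z6.

Z6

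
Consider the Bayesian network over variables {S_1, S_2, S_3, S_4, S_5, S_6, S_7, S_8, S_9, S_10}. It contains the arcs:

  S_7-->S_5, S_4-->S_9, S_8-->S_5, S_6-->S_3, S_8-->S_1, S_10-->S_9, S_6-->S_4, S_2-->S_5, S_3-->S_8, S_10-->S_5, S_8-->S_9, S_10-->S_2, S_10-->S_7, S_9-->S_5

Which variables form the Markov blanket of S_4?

Pa(S_4) = {S_6}.
Children of S_4: S_9.
Other parents of S_4's children:
  parents(S_9) \ {S_4} = {S_8, S_10}.
Union: {S_6} ∪ {S_9} ∪ {S_8, S_10} = {S_6, S_8, S_9, S_10}.

{S_6, S_8, S_9, S_10}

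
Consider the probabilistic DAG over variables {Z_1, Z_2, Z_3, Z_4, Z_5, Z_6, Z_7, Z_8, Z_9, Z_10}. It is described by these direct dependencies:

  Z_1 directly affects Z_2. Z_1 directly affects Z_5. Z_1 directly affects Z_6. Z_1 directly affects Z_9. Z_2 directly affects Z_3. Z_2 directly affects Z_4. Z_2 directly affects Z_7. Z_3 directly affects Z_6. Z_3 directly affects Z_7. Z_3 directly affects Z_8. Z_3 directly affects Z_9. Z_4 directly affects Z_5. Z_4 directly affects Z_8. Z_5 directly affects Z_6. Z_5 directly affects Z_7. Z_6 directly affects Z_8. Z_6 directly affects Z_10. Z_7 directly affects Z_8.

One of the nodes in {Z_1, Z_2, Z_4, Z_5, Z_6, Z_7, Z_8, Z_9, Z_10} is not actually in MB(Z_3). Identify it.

Parents of Z_3: Z_2.
Ch(Z_3) = {Z_6, Z_7, Z_8, Z_9}.
For each child, the remaining parents (spouses of Z_3):
  Z_6 also has parents Z_1, Z_5.
  Z_7 also has parents Z_2, Z_5.
  parents(Z_8) \ {Z_3} = {Z_4, Z_6, Z_7}.
  parents(Z_9) \ {Z_3} = {Z_1}.
MB(Z_3) = {Z_1, Z_2, Z_4, Z_5, Z_6, Z_7, Z_8, Z_9}.
Z_10 is neither a parent, child, nor co-parent of Z_3, so it does not belong.

Z_10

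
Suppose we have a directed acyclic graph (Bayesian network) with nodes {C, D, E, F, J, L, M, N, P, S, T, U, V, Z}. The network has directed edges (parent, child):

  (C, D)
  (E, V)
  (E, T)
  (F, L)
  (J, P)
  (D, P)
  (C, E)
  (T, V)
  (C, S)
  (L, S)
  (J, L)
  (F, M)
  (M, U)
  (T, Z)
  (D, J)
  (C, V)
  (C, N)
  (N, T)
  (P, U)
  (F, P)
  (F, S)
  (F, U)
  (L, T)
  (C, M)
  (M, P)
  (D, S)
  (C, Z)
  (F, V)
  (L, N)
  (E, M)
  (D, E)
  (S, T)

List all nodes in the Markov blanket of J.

By definition, MB(J) is built from J's parents, J's children, and the co-parents of J.
Ch(J) = {L, P}.
J's parents: D.
Co-parents of J (other parents of its children):
  L's other parent is F.
  P also has parents D, F, M.
So the Markov blanket of J is {D, F, L, M, P}.

{D, F, L, M, P}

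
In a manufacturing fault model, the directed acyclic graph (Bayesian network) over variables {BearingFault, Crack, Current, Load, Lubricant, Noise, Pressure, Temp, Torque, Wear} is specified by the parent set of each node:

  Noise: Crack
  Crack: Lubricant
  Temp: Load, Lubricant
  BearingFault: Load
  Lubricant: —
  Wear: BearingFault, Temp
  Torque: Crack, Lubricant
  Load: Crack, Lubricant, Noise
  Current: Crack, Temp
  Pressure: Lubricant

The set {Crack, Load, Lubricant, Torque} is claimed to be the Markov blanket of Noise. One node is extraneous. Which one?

Torque

A node's Markov blanket = Pa ∪ Ch ∪ (parents of Ch other than the node itself).
Noise's children: Load.
Parents of Noise: Crack.
Co-parents of Noise (other parents of its children):
  Load's other parents are Crack, Lubricant.
MB(Noise) = {Crack, Load, Lubricant}.
Torque is neither a parent, child, nor co-parent of Noise, so it does not belong.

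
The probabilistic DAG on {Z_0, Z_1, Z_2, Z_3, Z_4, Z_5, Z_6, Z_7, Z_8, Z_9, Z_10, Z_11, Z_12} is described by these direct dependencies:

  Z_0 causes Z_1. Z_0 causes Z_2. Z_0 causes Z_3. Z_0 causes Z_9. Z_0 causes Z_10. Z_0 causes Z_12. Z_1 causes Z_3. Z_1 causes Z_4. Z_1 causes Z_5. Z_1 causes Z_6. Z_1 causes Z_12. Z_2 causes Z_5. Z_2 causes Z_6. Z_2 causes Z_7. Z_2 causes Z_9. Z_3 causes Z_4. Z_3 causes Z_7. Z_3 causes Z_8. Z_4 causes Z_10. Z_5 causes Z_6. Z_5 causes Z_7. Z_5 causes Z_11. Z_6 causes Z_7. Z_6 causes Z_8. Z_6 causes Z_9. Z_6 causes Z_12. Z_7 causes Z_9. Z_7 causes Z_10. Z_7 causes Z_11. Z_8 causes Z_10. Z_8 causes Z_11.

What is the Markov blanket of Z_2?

Z_2 has parent Z_0.
Children of Z_2: Z_5, Z_6, Z_7, Z_9.
Co-parents of Z_2 (other parents of its children):
  parents(Z_5) \ {Z_2} = {Z_1}.
  Z_6's other parents are Z_1, Z_5.
  Z_7 also has parents Z_3, Z_5, Z_6.
  Z_9's other parents are Z_0, Z_6, Z_7.
So the Markov blanket of Z_2 is {Z_0, Z_1, Z_3, Z_5, Z_6, Z_7, Z_9}.

{Z_0, Z_1, Z_3, Z_5, Z_6, Z_7, Z_9}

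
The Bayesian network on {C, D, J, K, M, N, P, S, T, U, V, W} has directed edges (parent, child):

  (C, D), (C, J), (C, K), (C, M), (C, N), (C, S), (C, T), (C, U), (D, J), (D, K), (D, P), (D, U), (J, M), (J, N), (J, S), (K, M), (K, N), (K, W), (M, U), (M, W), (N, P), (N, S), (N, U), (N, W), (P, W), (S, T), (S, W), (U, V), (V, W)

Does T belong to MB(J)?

No

The Markov blanket of a node is its parents, its children, and the other parents of its children.
J has parents C, D.
Children of J: M, N, S.
For each child, the remaining parents (spouses of J):
  parents(M) \ {J} = {C, K}.
  N's other parents are C, K.
  parents(S) \ {J} = {C, N}.
MB(J) = {C, D, K, M, N, S}; T is not in this set.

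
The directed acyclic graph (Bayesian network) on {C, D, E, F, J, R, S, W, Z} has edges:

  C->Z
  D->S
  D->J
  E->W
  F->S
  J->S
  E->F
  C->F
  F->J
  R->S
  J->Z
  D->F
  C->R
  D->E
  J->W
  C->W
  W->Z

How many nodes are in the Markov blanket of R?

Ch(R) = {S}.
R's parents: C.
Parents of each child, excluding R:
  S: D, F, J
MB(R) = {C, D, F, J, S}, which has 5 nodes.

5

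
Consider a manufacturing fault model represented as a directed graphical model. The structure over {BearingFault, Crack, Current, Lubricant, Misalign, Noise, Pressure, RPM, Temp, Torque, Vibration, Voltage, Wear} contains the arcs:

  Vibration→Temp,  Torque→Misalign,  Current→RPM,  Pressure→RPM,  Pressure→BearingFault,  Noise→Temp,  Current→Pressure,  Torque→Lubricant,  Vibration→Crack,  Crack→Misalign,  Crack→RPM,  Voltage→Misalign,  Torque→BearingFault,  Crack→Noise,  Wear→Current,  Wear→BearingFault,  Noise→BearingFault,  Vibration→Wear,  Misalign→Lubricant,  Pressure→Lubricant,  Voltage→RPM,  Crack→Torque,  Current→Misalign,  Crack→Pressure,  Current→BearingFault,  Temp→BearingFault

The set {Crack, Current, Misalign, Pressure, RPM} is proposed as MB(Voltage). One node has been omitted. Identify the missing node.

Torque

Recall MB(v) = parents ∪ children ∪ spouses, where spouses are the other parents of v's children.
Pa(Voltage) = {}.
Children of Voltage: Misalign, RPM.
Other parents of Voltage's children:
  Misalign's other parents are Crack, Current, Torque.
  parents(RPM) \ {Voltage} = {Crack, Current, Pressure}.
MB(Voltage) = {Crack, Current, Misalign, Pressure, RPM, Torque}.
Comparing with the claimed set, Torque is missing.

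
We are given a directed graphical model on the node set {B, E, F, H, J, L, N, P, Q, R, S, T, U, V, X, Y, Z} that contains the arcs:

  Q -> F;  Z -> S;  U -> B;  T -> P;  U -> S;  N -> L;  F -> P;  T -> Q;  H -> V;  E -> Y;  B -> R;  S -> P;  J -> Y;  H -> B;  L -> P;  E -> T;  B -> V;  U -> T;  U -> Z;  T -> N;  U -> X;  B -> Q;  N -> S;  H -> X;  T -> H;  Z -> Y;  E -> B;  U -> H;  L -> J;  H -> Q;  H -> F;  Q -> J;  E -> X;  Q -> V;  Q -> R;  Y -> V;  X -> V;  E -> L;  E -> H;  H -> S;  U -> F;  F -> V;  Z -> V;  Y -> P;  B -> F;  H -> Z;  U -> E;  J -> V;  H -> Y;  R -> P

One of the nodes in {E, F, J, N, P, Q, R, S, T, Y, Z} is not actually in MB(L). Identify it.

Z

L has parents E, N.
L has children J, P.
Other parents of L's children:
  J: Q
  P: F, R, S, T, Y
MB(L) = {E, F, J, N, P, Q, R, S, T, Y}.
Z is neither a parent, child, nor co-parent of L, so it does not belong.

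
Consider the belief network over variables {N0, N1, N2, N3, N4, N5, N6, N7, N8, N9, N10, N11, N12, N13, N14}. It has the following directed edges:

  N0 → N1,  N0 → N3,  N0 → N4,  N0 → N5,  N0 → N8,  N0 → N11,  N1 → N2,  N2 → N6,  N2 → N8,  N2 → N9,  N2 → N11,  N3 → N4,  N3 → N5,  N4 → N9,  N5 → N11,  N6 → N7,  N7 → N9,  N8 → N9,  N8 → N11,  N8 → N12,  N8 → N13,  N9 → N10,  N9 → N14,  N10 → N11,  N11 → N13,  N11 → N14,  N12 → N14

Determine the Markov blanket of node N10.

{N0, N2, N5, N8, N9, N11}

N10 has parent N9.
N10 has child N11.
Co-parents of N10 (other parents of its children):
  N11 also has parents N0, N2, N5, N8.
Union: {N9} ∪ {N11} ∪ {N0, N2, N5, N8} = {N0, N2, N5, N8, N9, N11}.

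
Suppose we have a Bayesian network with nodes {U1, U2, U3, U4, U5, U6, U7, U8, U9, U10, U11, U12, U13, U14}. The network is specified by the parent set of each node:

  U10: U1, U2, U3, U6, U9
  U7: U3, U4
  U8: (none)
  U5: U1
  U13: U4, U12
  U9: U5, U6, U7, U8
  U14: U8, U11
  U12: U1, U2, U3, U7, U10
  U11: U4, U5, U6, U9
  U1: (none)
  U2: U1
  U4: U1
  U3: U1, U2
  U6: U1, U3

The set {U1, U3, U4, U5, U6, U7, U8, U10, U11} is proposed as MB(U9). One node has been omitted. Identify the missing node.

U2

A node's Markov blanket = Pa ∪ Ch ∪ (parents of Ch other than the node itself).
Ch(U9) = {U10, U11}.
Pa(U9) = {U5, U6, U7, U8}.
For each child, the remaining parents (spouses of U9):
  parents(U10) \ {U9} = {U1, U2, U3, U6}.
  U11 also has parents U4, U5, U6.
MB(U9) = {U1, U2, U3, U4, U5, U6, U7, U8, U10, U11}.
Comparing with the claimed set, U2 is missing.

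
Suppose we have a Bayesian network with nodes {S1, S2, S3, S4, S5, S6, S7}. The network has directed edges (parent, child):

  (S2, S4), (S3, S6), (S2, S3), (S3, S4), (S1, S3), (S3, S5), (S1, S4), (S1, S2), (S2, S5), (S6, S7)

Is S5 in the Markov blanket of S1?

No

Pa(S1) = {}.
S1's children: S2, S3, S4.
Other parents of S1's children:
  S2 has no other parent.
  S3 also has parent S2.
  parents(S4) \ {S1} = {S2, S3}.
MB(S1) = {S2, S3, S4}; S5 is not in this set.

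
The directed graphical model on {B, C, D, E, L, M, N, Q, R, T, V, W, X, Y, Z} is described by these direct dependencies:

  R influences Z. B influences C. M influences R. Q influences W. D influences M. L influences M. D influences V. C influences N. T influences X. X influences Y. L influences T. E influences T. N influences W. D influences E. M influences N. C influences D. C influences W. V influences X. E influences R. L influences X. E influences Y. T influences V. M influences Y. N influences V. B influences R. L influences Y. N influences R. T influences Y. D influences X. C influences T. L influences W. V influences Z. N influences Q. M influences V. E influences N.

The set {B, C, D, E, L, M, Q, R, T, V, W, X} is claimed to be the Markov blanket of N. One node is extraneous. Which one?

X

Children of N: Q, R, V, W.
Pa(N) = {C, E, M}.
For each child, the remaining parents (spouses of N):
  Q: no additional parents.
  R's other parents are B, E, M.
  V's other parents are D, M, T.
  W's other parents are C, L, Q.
MB(N) = {B, C, D, E, L, M, Q, R, T, V, W}.
X is neither a parent, child, nor co-parent of N, so it does not belong.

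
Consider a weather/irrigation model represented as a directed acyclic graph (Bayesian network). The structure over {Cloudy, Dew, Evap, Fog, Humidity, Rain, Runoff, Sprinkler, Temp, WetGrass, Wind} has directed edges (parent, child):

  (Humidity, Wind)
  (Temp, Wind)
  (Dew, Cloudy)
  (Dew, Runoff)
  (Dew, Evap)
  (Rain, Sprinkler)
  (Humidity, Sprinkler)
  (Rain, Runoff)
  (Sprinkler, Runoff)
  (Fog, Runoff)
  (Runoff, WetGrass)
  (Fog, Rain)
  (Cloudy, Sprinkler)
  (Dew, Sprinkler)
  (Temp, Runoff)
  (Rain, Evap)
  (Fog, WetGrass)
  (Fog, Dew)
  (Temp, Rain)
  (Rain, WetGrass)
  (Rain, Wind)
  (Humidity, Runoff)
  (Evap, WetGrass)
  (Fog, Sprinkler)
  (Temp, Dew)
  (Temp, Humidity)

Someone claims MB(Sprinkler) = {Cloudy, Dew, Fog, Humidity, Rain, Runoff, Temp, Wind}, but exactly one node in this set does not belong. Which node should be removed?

Wind

By definition, MB(Sprinkler) is built from Sprinkler's parents, Sprinkler's children, and the co-parents of Sprinkler.
Parents of Sprinkler: Cloudy, Dew, Fog, Humidity, Rain.
Children of Sprinkler: Runoff.
Other parents of Sprinkler's children:
  Runoff also has parents Dew, Fog, Humidity, Rain, Temp.
MB(Sprinkler) = {Cloudy, Dew, Fog, Humidity, Rain, Runoff, Temp}.
Wind is neither a parent, child, nor co-parent of Sprinkler, so it does not belong.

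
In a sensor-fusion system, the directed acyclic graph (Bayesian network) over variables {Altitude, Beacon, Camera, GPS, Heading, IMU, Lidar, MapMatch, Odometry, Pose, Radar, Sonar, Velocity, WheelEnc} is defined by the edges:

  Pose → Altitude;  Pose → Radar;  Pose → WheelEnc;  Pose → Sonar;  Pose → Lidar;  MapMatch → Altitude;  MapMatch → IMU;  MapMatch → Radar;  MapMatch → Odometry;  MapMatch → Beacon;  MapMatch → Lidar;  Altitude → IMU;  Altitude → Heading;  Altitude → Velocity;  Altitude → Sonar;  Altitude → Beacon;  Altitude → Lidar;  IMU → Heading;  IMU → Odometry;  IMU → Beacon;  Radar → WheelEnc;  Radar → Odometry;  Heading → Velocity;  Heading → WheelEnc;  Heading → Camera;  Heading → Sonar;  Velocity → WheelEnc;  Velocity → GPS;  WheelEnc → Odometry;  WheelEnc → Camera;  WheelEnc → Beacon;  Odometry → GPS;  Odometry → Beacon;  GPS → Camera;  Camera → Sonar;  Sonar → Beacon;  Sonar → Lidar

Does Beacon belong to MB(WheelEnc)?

Yes

Beacon is a child of WheelEnc.
So Beacon ∈ MB(WheelEnc).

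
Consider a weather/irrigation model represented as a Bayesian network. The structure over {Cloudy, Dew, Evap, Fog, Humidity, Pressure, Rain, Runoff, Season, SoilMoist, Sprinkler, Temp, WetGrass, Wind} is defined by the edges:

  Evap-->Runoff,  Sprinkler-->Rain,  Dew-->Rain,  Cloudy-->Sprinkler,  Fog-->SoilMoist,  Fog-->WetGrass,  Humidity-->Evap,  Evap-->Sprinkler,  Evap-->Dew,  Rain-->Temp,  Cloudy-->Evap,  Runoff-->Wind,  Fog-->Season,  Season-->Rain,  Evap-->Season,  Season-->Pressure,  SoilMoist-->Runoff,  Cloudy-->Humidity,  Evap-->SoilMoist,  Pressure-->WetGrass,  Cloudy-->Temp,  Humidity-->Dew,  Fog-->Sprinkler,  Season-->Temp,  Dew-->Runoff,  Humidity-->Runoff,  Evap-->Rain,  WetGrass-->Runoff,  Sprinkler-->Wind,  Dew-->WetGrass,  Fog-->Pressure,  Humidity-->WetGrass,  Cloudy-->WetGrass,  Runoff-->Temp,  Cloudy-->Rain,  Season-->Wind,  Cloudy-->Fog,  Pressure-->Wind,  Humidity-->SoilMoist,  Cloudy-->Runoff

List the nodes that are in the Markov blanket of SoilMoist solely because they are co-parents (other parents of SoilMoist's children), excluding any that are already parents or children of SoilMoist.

{Cloudy, Dew, WetGrass}

Children of SoilMoist: Runoff.
  parents(Runoff) \ {SoilMoist} = {Cloudy, Dew, Evap, Humidity, WetGrass}.
Excluding nodes already adjacent to SoilMoist (Evap, Fog, Humidity, Runoff), the co-parent-only contribution is {Cloudy, Dew, WetGrass}.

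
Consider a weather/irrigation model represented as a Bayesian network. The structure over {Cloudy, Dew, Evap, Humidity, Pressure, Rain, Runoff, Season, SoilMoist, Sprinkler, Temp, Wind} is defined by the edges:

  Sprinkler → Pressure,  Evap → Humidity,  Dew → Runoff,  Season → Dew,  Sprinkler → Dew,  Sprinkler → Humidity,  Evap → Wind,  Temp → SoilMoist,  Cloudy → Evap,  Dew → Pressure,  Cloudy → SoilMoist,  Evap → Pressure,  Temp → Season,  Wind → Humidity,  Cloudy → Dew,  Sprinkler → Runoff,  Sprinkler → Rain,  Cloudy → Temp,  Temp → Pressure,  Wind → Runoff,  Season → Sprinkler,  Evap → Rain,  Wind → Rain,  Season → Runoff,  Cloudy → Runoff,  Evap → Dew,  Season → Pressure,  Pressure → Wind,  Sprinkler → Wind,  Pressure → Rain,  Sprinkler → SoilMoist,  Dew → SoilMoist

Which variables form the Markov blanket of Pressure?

{Dew, Evap, Rain, Season, Sprinkler, Temp, Wind}

The Markov blanket of a node is its parents, its children, and the other parents of its children.
Pressure has parents Dew, Evap, Season, Sprinkler, Temp.
Pressure's children: Rain, Wind.
Co-parents of Pressure (other parents of its children):
  Wind also has parents Evap, Sprinkler.
  parents(Rain) \ {Pressure} = {Evap, Sprinkler, Wind}.
So the Markov blanket of Pressure is {Dew, Evap, Rain, Season, Sprinkler, Temp, Wind}.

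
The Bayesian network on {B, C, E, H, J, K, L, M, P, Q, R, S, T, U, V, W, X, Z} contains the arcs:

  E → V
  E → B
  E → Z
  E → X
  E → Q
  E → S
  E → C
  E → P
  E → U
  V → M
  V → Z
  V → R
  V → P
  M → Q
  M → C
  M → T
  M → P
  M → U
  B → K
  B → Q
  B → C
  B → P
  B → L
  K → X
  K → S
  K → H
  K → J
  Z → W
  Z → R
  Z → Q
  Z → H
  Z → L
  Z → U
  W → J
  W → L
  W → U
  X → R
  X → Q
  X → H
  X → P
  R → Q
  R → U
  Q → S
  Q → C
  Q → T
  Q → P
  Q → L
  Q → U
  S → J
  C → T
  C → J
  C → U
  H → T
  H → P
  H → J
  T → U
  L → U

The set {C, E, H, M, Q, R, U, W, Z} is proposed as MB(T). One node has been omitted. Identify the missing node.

L

T's children: U.
T's parents: C, H, M, Q.
Parents of each child, excluding T:
  parents(U) \ {T} = {C, E, L, M, Q, R, W, Z}.
MB(T) = {C, E, H, L, M, Q, R, U, W, Z}.
Comparing with the claimed set, L is missing.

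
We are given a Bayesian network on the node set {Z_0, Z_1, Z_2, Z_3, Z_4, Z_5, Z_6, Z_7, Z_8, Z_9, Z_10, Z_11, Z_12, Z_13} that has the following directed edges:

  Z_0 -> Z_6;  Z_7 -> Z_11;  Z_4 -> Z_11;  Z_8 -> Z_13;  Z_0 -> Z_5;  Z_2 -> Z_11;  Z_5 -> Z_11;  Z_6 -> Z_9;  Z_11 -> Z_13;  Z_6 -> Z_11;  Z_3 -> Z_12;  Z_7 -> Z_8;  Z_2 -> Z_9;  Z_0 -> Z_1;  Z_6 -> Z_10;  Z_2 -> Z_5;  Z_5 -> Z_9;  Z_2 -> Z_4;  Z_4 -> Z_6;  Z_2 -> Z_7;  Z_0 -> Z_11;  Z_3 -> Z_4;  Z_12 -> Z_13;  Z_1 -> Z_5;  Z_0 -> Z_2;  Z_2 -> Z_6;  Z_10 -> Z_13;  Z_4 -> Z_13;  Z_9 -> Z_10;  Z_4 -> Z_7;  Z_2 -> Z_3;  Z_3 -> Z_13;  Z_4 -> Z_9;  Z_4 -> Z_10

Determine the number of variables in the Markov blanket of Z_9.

5

Z_9's parents: Z_2, Z_4, Z_5, Z_6.
Z_9's children: Z_10.
Parents of each child, excluding Z_9:
  Z_10: Z_4, Z_6
MB(Z_9) = {Z_2, Z_4, Z_5, Z_6, Z_10}, which has 5 nodes.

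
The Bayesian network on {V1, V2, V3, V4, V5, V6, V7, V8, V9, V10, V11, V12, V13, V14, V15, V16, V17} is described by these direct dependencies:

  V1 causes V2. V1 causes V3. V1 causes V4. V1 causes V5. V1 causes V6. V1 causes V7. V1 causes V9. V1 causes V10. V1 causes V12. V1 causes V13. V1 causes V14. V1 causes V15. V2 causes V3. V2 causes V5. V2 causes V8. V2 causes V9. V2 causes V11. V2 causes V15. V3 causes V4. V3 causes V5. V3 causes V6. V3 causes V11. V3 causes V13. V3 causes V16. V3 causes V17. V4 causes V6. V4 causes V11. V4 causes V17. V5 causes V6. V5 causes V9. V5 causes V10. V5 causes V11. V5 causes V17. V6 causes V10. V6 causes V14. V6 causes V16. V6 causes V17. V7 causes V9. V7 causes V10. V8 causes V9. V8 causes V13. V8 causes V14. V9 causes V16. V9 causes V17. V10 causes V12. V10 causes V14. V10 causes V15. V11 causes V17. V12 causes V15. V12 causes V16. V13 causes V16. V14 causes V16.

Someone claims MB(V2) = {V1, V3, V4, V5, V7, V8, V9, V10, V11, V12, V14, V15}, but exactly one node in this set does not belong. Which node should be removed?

By definition, MB(V2) is built from V2's parents, V2's children, and the co-parents of V2.
Pa(V2) = {V1}.
V2's children: V3, V5, V8, V9, V11, V15.
Other parents of V2's children:
  V3 also has parent V1.
  V5's other parents are V1, V3.
  V8: no additional parents.
  V9's other parents are V1, V5, V7, V8.
  parents(V11) \ {V2} = {V3, V4, V5}.
  V15's other parents are V1, V10, V12.
MB(V2) = {V1, V3, V4, V5, V7, V8, V9, V10, V11, V12, V15}.
V14 is neither a parent, child, nor co-parent of V2, so it does not belong.

V14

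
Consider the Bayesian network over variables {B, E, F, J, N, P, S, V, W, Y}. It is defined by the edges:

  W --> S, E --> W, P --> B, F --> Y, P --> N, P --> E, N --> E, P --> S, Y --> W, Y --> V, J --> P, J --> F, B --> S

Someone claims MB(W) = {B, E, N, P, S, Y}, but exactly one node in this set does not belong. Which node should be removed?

By definition, MB(W) is built from W's parents, W's children, and the co-parents of W.
Parents of W: E, Y.
W has child S.
For each child, the remaining parents (spouses of W):
  S: B, P
MB(W) = {B, E, P, S, Y}.
N is neither a parent, child, nor co-parent of W, so it does not belong.

N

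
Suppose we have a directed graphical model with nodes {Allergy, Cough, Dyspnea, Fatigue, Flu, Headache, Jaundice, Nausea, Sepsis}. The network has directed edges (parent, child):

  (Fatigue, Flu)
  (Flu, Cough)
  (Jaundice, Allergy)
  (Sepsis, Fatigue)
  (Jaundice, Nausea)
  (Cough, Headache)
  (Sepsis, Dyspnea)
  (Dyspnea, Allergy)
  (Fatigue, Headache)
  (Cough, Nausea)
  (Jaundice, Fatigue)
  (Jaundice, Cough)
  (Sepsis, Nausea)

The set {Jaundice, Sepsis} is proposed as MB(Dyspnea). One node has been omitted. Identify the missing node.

By definition, MB(Dyspnea) is built from Dyspnea's parents, Dyspnea's children, and the co-parents of Dyspnea.
Pa(Dyspnea) = {Sepsis}.
Dyspnea has child Allergy.
Other parents of Dyspnea's children:
  Allergy: Jaundice
MB(Dyspnea) = {Allergy, Jaundice, Sepsis}.
Comparing with the claimed set, Allergy is missing.

Allergy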